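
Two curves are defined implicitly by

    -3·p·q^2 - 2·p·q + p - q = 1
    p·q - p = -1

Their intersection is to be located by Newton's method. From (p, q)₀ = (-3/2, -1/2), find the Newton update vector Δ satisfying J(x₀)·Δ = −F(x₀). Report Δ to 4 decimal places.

(2.0778, 0.0889)

At (-3/2, -1/2): F = (-2.3750, 3.2500).
Jacobian J = [[-3·q^2 - 2·q + 1, -6·p·q - 2·p - 1], [q - 1, p]].
At the point, J = [[1.2500, -2.5000], [-1.5000, -1.5000]] (det J = -5.6250).
Solving J·Δ = −F gives Δ = (2.0778, 0.0889).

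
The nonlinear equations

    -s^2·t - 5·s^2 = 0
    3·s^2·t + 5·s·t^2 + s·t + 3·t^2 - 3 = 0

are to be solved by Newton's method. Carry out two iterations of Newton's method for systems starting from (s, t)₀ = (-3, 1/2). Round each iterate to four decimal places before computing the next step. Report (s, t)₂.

(-0.8137, -0.1526)

At (-3, 1/2): F = (-49.5000, 6.0000).
Jacobian J = [[-2·s·t - 10·s, -s^2], [6·s·t + 5·t^2 + t, 3·s^2 + 10·s·t + s + 6·t]].
At the point, J = [[33.0000, -9.0000], [-7.2500, 12.0000]] (det J = 330.7500).
Solving J·Δ = −F gives Δ = (1.6327, 0.4864).
Then the next iterate is (s, t)₁ = (-1.3673, 0.9864).
Round to (-1.3673, 0.9864) and repeat: F = (-11.191630, -2.549310), J = [[16.370409, -1.869509], [-2.240904, -3.327419]].
Δ = (0.5536, -1.1390), so (s, t)₂ = (-0.8137, -0.1526).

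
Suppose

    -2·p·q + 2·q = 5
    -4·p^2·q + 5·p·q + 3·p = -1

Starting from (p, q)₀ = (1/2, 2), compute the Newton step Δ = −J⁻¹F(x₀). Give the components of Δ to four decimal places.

At (1/2, 2): F = (-3.0000, 5.5000).
Jacobian J = [[-2·q, -2·p + 2], [-8·p·q + 5·q + 3, -4·p^2 + 5·p]].
At the point, J = [[-4.0000, 1.0000], [5.0000, 1.5000]] (det J = -11.0000).
Solving J·Δ = −F gives Δ = (-0.9091, -0.6364).

(-0.9091, -0.6364)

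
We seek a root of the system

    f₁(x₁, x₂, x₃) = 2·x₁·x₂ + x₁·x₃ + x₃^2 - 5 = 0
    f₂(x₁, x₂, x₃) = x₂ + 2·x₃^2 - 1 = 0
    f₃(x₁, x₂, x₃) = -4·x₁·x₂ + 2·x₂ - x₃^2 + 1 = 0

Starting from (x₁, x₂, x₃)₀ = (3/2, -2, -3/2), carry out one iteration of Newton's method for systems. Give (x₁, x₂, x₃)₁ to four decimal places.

(8.4773, 16.0909, 1.7652)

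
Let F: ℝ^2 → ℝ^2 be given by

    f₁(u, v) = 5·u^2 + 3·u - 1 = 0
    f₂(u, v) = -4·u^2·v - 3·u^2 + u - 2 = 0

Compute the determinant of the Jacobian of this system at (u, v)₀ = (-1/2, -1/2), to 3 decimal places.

J = [[10·u + 3, 0], [-8·u·v - 6·u + 1, -4·u^2]].
At the point, J = [[-2.000, 0.000], [2.000, -1.000]].
det J = 2.000.

2.000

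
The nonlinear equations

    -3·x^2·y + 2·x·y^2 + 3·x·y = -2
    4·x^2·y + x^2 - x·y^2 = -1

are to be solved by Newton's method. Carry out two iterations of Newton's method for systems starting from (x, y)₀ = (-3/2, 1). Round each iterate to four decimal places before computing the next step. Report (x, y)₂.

(0.1868, 1.7982)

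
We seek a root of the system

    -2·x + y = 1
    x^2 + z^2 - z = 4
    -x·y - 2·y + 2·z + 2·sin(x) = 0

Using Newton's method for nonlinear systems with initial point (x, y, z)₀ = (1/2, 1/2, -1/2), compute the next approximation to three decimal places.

(-2.430, -3.859, -3.465)

At (1/2, 1/2, -1/2): F = (-1.500, -3.000, -1.29115).
Jacobian J = [[-2, 1, 0], [2·x, 0, 2·z - 1], [-y + 2·cos(x), -x - 2, 2]].
At the point, J = [[-2.000, 1.000, 0.000], [1.000, 0.000, -2.000], [1.25517, -2.500, 2.000]] (det J = 5.48967).
Solving J·Δ = −F gives Δ = (-2.930, -4.359, -2.965).
Then the next iterate is (x, y, z)₁ = (-2.430, -3.859, -3.465).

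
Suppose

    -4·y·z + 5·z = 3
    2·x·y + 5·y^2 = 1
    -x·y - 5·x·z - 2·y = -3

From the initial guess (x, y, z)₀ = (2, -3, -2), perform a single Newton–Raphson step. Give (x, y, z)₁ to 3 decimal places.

(0.901, -1.516, -0.522)

At (2, -3, -2): F = (-37.000, 32.000, 35.000).
Jacobian J = [[0, -4·z, -4·y + 5], [2·y, 2·x + 10·y, 0], [-y - 5·z, -x - 2, -5·x]].
At the point, J = [[0.000, 8.000, 17.000], [-6.000, -26.000, 0.000], [13.000, -4.000, -10.000]] (det J = 5674.000).
Solving J·Δ = −F gives Δ = (-1.099, 1.484, 1.478).
Then the next iterate is (x, y, z)₁ = (0.901, -1.516, -0.522).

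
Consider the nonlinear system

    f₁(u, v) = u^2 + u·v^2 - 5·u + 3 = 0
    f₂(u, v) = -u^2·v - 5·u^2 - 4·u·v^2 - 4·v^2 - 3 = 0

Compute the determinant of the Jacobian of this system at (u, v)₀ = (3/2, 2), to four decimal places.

J = [[2·u + v^2 - 5, 2·u·v], [-2·u·v - 10·u - 4·v^2, -u^2 - 8·u·v - 8·v]].
At the point, J = [[2.0000, 6.0000], [-37.0000, -42.2500]].
det J = 137.5000.

137.5000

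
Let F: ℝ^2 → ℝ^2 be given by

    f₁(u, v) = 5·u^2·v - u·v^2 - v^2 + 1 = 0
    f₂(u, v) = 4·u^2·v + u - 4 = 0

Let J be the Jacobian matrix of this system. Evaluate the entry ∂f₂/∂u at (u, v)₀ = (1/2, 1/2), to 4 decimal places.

∂f₂/∂u = 8·u·v + 1.
At (1/2, 1/2) this is 3.0000.

3.0000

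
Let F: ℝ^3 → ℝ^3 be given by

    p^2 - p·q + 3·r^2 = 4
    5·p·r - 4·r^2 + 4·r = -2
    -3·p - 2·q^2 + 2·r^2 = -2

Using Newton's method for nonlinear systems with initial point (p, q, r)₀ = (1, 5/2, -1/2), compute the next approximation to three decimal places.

(-4.693, 3.073, -1.326)

At (1, 5/2, -1/2): F = (-4.750, -3.500, -13.000).
Jacobian J = [[2·p - q, -p, 6·r], [5·r, 0, 5·p - 8·r + 4], [-3, -4·q, 4·r]].
At the point, J = [[-0.500, -1.000, -3.000], [-2.500, 0.000, 13.000], [-3.000, -10.000, -2.000]] (det J = -96.000).
Solving J·Δ = −F gives Δ = (-5.693, 0.573, -0.826).
Then the next iterate is (p, q, r)₁ = (-4.693, 3.073, -1.326).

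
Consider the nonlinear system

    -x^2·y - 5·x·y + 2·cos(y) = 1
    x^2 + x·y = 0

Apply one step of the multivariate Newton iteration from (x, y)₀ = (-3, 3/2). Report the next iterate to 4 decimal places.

(0.1390, -1.7085)

At (-3, 3/2): F = (8.141474, 4.5000).
Jacobian J = [[-2·x·y - 5·y, -x^2 - 5·x - 2·sin(y)], [2·x + y, x]].
At the point, J = [[1.5000, 4.005010], [-4.5000, -3.0000]] (det J = 13.522545).
Solving J·Δ = −F gives Δ = (3.1390, -3.2085).
Then the next iterate is (x, y)₁ = (0.1390, -1.7085).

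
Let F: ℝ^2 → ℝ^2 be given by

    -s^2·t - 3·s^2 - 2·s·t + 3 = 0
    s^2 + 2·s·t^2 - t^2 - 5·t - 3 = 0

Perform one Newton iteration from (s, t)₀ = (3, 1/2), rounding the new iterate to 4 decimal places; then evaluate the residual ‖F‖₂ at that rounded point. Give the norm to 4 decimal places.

9.3338

At (3, 1/2): F = (-31.5000, 4.7500).
Jacobian J = [[-2·s·t - 6·s - 2·t, -s^2 - 2·s], [2·s + 2·t^2, 4·s·t - 2·t - 5]].
At the point, J = [[-22.0000, -15.0000], [6.5000, 0.0000]] (det J = 97.5000).
Solving J·Δ = −F gives Δ = (-0.7308, -1.0282).
Then the next iterate is (s, t)₁ = (2.2692, -0.5282).
Re-evaluating at (2.2692, -0.5282): F = (-7.330779, 5.777465), so ‖F‖₂ = 9.3338.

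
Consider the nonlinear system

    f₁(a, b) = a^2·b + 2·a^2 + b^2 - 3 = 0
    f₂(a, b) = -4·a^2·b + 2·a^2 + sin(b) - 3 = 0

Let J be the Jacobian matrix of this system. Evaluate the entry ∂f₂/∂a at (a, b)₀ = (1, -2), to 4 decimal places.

20.0000

∂f₂/∂a = -8·a·b + 4·a.
At (1, -2) this is 20.0000.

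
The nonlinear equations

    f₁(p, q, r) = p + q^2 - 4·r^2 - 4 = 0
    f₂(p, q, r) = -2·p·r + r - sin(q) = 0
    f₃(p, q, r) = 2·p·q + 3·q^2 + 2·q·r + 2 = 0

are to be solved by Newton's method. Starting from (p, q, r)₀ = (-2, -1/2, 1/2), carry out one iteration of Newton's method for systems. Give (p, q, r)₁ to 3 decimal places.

(8.744, -1.803, 1.824)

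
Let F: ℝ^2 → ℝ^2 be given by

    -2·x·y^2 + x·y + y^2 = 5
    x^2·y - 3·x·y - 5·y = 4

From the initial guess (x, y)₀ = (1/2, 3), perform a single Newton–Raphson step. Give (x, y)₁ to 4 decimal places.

(0.1563, -0.3101)

At (1/2, 3): F = (-3.5000, -22.7500).
Jacobian J = [[-2·y^2 + y, -4·x·y + x + 2·y], [2·x·y - 3·y, x^2 - 3·x - 5]].
At the point, J = [[-15.0000, 0.5000], [-6.0000, -6.2500]] (det J = 96.7500).
Solving J·Δ = −F gives Δ = (-0.3437, -3.3101).
Then the next iterate is (x, y)₁ = (0.1563, -0.3101).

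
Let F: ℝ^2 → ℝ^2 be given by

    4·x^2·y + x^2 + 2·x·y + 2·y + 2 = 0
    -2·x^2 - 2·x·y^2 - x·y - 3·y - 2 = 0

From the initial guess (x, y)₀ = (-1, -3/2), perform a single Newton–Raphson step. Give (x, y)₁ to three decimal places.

(-0.833, -1.042)

At (-1, -3/2): F = (-3.000, 3.500).
Jacobian J = [[8·x·y + 2·x + 2·y, 4·x^2 + 2·x + 2], [-4·x - 2·y^2 - y, -4·x·y - x - 3]].
At the point, J = [[7.000, 4.000], [1.000, -8.000]] (det J = -60.000).
Solving J·Δ = −F gives Δ = (0.167, 0.458).
Then the next iterate is (x, y)₁ = (-0.833, -1.042).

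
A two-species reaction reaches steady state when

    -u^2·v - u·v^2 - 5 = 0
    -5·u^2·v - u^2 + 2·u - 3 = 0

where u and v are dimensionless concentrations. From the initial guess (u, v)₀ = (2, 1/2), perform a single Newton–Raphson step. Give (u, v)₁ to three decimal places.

At (2, 1/2): F = (-7.500, -13.000).
Jacobian J = [[-2·u·v - v^2, -u^2 - 2·u·v], [-10·u·v - 2·u + 2, -5·u^2]].
At the point, J = [[-2.250, -6.000], [-12.000, -20.000]] (det J = -27.000).
Solving J·Δ = −F gives Δ = (2.667, -2.250).
Then the next iterate is (u, v)₁ = (4.667, -1.750).

(4.667, -1.750)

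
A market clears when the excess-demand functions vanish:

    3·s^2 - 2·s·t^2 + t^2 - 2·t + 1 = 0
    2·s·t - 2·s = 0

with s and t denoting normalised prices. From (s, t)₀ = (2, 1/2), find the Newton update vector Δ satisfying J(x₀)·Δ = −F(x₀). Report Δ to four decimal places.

At (2, 1/2): F = (11.2500, -2.0000).
Jacobian J = [[6·s - 2·t^2, -4·s·t + 2·t - 2], [2·t - 2, 2·s]].
At the point, J = [[11.5000, -5.0000], [-1.0000, 4.0000]] (det J = 41.0000).
Solving J·Δ = −F gives Δ = (-0.8537, 0.2866).

(-0.8537, 0.2866)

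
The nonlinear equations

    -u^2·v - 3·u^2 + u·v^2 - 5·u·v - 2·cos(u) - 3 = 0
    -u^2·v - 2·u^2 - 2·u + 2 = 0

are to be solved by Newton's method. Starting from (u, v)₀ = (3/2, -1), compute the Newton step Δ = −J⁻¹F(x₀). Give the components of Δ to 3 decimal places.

(-0.652, 0.005)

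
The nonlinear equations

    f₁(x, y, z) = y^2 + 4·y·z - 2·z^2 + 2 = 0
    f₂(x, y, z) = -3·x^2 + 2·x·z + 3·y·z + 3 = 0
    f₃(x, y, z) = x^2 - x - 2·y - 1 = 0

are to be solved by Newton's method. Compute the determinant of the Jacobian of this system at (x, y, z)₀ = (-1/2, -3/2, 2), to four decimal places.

J = [[0, 2·y + 4·z, 4·y - 4·z], [-6·x + 2·z, 3·z, 2·x + 3·y], [2·x - 1, -2, 0]].
At the point, J = [[0.0000, 5.0000, -14.0000], [7.0000, 6.0000, -5.5000], [-2.0000, -2.0000, 0.0000]].
det J = 83.0000.

83.0000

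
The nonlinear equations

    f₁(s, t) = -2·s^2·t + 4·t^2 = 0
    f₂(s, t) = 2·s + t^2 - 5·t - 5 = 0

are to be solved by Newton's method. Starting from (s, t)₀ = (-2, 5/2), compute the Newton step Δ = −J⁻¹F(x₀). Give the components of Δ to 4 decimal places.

At (-2, 5/2): F = (5.0000, -15.2500).
Jacobian J = [[-4·s·t, -2·s^2 + 8·t], [2, 2·t - 5]].
At the point, J = [[20.0000, 12.0000], [2.0000, 0.0000]] (det J = -24.0000).
Solving J·Δ = −F gives Δ = (7.6250, -13.1250).

(7.6250, -13.1250)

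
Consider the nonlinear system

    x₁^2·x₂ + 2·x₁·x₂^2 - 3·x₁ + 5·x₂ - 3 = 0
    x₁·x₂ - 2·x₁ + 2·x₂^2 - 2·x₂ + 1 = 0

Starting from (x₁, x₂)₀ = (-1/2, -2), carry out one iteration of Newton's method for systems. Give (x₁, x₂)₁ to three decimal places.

(0.301, -0.877)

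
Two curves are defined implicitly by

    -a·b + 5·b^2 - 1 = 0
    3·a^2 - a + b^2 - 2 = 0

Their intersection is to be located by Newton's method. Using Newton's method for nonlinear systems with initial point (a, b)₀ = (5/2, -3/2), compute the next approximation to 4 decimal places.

At (5/2, -3/2): F = (14.0000, 16.5000).
Jacobian J = [[-b, -a + 10·b], [6·a - 1, 2·b]].
At the point, J = [[1.5000, -17.5000], [14.0000, -3.0000]] (det J = 240.5000).
Solving J·Δ = −F gives Δ = (-1.0260, 0.7121).
Then the next iterate is (a, b)₁ = (1.4740, -0.7879).

(1.4740, -0.7879)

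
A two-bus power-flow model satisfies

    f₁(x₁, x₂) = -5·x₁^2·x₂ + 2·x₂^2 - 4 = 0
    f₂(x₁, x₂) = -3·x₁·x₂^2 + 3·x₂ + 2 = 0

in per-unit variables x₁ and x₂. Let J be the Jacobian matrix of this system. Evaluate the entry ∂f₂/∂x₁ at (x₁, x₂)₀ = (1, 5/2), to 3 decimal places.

∂f₂/∂x₁ = -3·x₂^2.
At (1, 5/2) this is -18.750.

-18.750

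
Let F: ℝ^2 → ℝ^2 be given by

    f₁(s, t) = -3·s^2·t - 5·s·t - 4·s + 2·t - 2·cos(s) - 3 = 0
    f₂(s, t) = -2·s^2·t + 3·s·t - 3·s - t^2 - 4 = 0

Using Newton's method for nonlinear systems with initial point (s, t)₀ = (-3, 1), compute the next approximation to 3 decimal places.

(-4.946, -0.598)

At (-3, 1): F = (0.97998, -23.000).
Jacobian J = [[-6·s·t - 5·t + 2·sin(s) - 4, -3·s^2 - 5·s + 2], [-4·s·t + 3·t - 3, -2·s^2 + 3·s - 2·t]].
At the point, J = [[8.71776, -10.000], [12.000, -29.000]] (det J = -132.81504).
Solving J·Δ = −F gives Δ = (-1.946, -1.598).
Then the next iterate is (s, t)₁ = (-4.946, -0.598).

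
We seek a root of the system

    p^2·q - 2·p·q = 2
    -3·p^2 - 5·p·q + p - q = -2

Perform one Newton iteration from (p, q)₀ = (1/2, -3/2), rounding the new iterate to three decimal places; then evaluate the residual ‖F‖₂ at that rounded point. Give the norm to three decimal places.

871.067

At (1/2, -3/2): F = (-0.875, 7.000).
Jacobian J = [[2·p·q - 2·q, p^2 - 2·p], [-6·p - 5·q + 1, -5·p - 1]].
At the point, J = [[1.500, -0.750], [5.500, -3.500]] (det J = -1.125).
Solving J·Δ = −F gives Δ = (7.389, 13.611).
Then the next iterate is (p, q)₁ = (7.889, 12.111).
Re-evaluating at (7.889, 12.111): F = (560.65673, -666.64936), so ‖F‖₂ = 871.067.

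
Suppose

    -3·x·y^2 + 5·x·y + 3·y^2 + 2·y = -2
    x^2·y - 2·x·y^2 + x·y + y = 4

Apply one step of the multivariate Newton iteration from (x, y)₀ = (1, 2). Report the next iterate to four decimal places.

At (1, 2): F = (16.0000, -6.0000).
Jacobian J = [[-3·y^2 + 5·y, -6·x·y + 5·x + 6·y + 2], [2·x·y - 2·y^2 + y, x^2 - 4·x·y + x + 1]].
At the point, J = [[-2.0000, 7.0000], [-2.0000, -5.0000]] (det J = 24.0000).
Solving J·Δ = −F gives Δ = (1.5833, -1.8333).
Then the next iterate is (x, y)₁ = (2.5833, 0.1667).

(2.5833, 0.1667)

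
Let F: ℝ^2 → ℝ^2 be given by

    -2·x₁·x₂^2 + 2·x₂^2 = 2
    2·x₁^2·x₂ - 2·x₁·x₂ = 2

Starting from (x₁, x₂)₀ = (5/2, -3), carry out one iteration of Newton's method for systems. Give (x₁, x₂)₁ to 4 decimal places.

(1.7475, -2.1414)

At (5/2, -3): F = (-29.0000, -24.5000).
Jacobian J = [[-2·x₂^2, -4·x₁·x₂ + 4·x₂], [4·x₁·x₂ - 2·x₂, 2·x₁^2 - 2·x₁]].
At the point, J = [[-18.0000, 18.0000], [-24.0000, 7.5000]] (det J = 297.0000).
Solving J·Δ = −F gives Δ = (-0.7525, 0.8586).
Then the next iterate is (x₁, x₂)₁ = (1.7475, -2.1414).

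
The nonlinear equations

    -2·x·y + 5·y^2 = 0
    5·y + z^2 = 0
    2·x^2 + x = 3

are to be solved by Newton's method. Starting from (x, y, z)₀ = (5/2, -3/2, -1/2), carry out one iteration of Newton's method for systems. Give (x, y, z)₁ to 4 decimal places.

At (5/2, -3/2, -1/2): F = (18.7500, -7.2500, 12.0000).
Jacobian J = [[-2·y, -2·x + 10·y, 0], [0, 5, 2·z], [4·x + 1, 0, 0]].
At the point, J = [[3.0000, -20.0000, 0.0000], [0.0000, 5.0000, -1.0000], [11.0000, 0.0000, 0.0000]] (det J = 220.0000).
Solving J·Δ = −F gives Δ = (-1.0909, 0.7739, -3.3807).
Then the next iterate is (x, y, z)₁ = (1.4091, -0.7261, -3.8807).

(1.4091, -0.7261, -3.8807)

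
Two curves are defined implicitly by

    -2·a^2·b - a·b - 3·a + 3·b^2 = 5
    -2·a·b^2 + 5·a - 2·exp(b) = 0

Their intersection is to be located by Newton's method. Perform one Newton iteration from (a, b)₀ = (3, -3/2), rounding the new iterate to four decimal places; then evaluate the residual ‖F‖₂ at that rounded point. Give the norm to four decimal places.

At (3, -3/2): F = (24.2500, 1.053740).
Jacobian J = [[-4·a·b - b - 3, -2·a^2 - a + 6·b], [-2·b^2 + 5, -4·a·b - 2·exp(b)]].
At the point, J = [[16.5000, -30.0000], [0.5000, 17.553740]] (det J = 304.636705).
Solving J·Δ = −F gives Δ = (-1.5011, -0.0173).
Then the next iterate is (a, b)₁ = (1.4989, -1.5173).
Re-evaluating at (1.4989, -1.5173): F = (6.502018, 0.154361), so ‖F‖₂ = 6.5039.

6.5039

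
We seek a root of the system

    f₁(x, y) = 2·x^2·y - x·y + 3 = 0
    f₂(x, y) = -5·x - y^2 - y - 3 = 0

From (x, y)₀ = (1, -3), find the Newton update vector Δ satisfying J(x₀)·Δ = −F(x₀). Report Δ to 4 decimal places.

(0.3500, 3.1500)

At (1, -3): F = (0.0000, -14.0000).
Jacobian J = [[4·x·y - y, 2·x^2 - x], [-5, -2·y - 1]].
At the point, J = [[-9.0000, 1.0000], [-5.0000, 5.0000]] (det J = -40.0000).
Solving J·Δ = −F gives Δ = (0.3500, 3.1500).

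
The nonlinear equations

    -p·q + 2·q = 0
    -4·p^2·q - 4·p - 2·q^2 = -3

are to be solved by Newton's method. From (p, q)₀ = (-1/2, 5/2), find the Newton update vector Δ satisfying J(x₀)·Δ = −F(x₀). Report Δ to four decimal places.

(3.5000, 1.0000)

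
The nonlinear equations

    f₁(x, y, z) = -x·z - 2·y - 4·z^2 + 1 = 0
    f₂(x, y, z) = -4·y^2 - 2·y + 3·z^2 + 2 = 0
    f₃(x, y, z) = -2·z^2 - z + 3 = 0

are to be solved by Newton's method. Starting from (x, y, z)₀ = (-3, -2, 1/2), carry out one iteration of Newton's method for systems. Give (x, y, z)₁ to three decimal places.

(4.595, -1.482, 1.167)

At (-3, -2, 1/2): F = (5.500, -9.250, 2.000).
Jacobian J = [[-z, -2, -x - 8·z], [0, -8·y - 2, 6·z], [0, 0, -4·z - 1]].
At the point, J = [[-0.500, -2.000, -1.000], [0.000, 14.000, 3.000], [0.000, 0.000, -3.000]] (det J = 21.000).
Solving J·Δ = −F gives Δ = (7.595, 0.518, 0.667).
Then the next iterate is (x, y, z)₁ = (4.595, -1.482, 1.167).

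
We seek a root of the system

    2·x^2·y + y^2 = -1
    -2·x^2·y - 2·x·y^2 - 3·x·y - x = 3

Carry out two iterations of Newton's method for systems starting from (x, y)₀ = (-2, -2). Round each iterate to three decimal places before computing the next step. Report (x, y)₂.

At (-2, -2): F = (-11.000, 19.000).
Jacobian J = [[4·x·y, 2·x^2 + 2·y], [-4·x·y - 2·y^2 - 3·y - 1, -2·x^2 - 4·x·y - 3·x]].
At the point, J = [[16.000, 4.000], [-19.000, -18.000]] (det J = -212.000).
Solving J·Δ = −F gives Δ = (0.575, 0.448).
Then the next iterate is (x, y)₁ = (-1.425, -1.552).
Round to (-1.425, -1.552) and repeat: F = (-2.89436, 4.95807), J = [[8.84640, 0.95725], [-10.00781, -8.63265]].
Δ = (0.303, 0.223), so (x, y)₂ = (-1.122, -1.329).

(-1.122, -1.329)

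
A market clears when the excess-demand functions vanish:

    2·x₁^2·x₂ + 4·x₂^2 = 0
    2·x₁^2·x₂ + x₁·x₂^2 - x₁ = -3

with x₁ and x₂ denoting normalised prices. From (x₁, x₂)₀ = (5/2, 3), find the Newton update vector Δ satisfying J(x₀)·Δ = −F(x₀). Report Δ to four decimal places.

At (5/2, 3): F = (73.5000, 60.5000).
Jacobian J = [[4·x₁·x₂, 2·x₁^2 + 8·x₂], [4·x₁·x₂ + x₂^2 - 1, 2·x₁^2 + 2·x₁·x₂]].
At the point, J = [[30.0000, 36.5000], [38.0000, 27.5000]] (det J = -562.0000).
Solving J·Δ = −F gives Δ = (-0.3327, -1.7402).

(-0.3327, -1.7402)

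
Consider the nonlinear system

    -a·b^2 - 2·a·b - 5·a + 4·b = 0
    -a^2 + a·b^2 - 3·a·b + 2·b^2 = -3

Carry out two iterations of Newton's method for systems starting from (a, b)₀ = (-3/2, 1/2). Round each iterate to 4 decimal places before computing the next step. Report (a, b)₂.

At (-3/2, 1/2): F = (11.3750, 3.1250).
Jacobian J = [[-b^2 - 2·b - 5, -2·a·b - 2·a + 4], [-2·a + b^2 - 3·b, 2·a·b - 3·a + 4·b]].
At the point, J = [[-6.2500, 8.5000], [1.7500, 5.0000]] (det J = -46.1250).
Solving J·Δ = −F gives Δ = (0.6572, -0.8550).
Then the next iterate is (a, b)₁ = (-0.8428, -0.3550).
Round to (-0.8428, -0.3550) and repeat: F = (2.301826, 1.537942), J = [[-4.416025, 5.087212], [2.876625, 1.706788]].
Δ = (-0.1757, -0.6050), so (a, b)₂ = (-1.0185, -0.9600).

(-1.0185, -0.9600)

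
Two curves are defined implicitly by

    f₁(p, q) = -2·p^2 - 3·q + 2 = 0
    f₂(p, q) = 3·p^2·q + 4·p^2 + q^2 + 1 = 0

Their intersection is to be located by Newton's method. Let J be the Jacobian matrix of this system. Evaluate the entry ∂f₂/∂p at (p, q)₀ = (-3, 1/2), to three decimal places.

∂f₂/∂p = 6·p·q + 8·p.
At (-3, 1/2) this is -33.000.

-33.000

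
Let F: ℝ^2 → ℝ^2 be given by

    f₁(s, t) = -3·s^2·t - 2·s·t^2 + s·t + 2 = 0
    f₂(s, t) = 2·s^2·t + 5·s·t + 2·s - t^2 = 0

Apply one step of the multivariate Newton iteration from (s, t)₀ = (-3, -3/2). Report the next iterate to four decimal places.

(-2.3806, -0.6654)

At (-3, -3/2): F = (60.5000, -12.7500).
Jacobian J = [[-6·s·t - 2·t^2 + t, -3·s^2 - 4·s·t + s], [4·s·t + 5·t + 2, 2·s^2 + 5·s - 2·t]].
At the point, J = [[-33.0000, -48.0000], [12.5000, 6.0000]] (det J = 402.0000).
Solving J·Δ = −F gives Δ = (0.6194, 0.8346).
Then the next iterate is (s, t)₁ = (-2.3806, -0.6654).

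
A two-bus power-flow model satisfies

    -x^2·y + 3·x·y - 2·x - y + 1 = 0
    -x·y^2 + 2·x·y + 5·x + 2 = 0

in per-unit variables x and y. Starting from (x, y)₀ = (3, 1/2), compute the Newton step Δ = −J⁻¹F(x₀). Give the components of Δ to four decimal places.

At (3, 1/2): F = (-5.5000, 19.2500).
Jacobian J = [[-2·x·y + 3·y - 2, -x^2 + 3·x - 1], [-y^2 + 2·y + 5, -2·x·y + 2·x]].
At the point, J = [[-3.5000, -1.0000], [5.7500, 3.0000]] (det J = -4.7500).
Solving J·Δ = −F gives Δ = (0.5789, -7.5263).

(0.5789, -7.5263)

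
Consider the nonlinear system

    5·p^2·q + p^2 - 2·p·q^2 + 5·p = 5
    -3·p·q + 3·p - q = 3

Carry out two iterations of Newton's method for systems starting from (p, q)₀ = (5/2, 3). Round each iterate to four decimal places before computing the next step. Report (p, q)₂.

At (5/2, 3): F = (62.5000, -21.0000).
Jacobian J = [[10·p·q + 2·p - 2·q^2 + 5, 5·p^2 - 4·p·q], [-3·q + 3, -3·p - 1]].
At the point, J = [[67.0000, 1.2500], [-6.0000, -8.5000]] (det J = -562.0000).
Solving J·Δ = −F gives Δ = (-0.8986, -1.8363).
Then the next iterate is (p, q)₁ = (1.6014, 1.1637).
Round to (1.6014, 1.1637) and repeat: F = (16.155696, -4.950148), J = [[24.129896, 5.368213], [-0.4911, -5.8042]].
Δ = (-0.4890, -0.8115), so (p, q)₂ = (1.1124, 0.3522).

(1.1124, 0.3522)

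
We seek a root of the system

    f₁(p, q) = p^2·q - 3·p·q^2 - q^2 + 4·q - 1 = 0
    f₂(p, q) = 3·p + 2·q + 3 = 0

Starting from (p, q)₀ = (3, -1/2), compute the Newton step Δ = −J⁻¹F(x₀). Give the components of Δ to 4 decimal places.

(-3.5686, -0.1471)

At (3, -1/2): F = (-10.0000, 11.0000).
Jacobian J = [[2·p·q - 3·q^2, p^2 - 6·p·q - 2·q + 4], [3, 2]].
At the point, J = [[-3.7500, 23.0000], [3.0000, 2.0000]] (det J = -76.5000).
Solving J·Δ = −F gives Δ = (-3.5686, -0.1471).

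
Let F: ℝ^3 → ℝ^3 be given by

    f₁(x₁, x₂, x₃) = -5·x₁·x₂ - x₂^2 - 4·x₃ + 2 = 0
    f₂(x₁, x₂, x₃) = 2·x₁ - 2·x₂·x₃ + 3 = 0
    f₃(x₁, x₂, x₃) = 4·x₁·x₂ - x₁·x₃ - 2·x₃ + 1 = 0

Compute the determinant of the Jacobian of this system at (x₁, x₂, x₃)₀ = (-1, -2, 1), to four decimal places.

-22.0000

J = [[-5·x₂, -5·x₁ - 2·x₂, -4], [2, -2·x₃, -2·x₂], [4·x₂ - x₃, 4·x₁, -x₁ - 2]].
At the point, J = [[10.0000, 9.0000, -4.0000], [2.0000, -2.0000, 4.0000], [-9.0000, -4.0000, -1.0000]].
det J = -22.0000.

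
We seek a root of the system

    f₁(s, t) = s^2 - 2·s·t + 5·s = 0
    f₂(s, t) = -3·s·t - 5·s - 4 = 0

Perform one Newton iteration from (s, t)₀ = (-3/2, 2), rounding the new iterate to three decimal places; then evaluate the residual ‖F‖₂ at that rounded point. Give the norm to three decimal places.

2.979

At (-3/2, 2): F = (0.750, 12.500).
Jacobian J = [[2·s - 2·t + 5, -2·s], [-3·t - 5, -3·s]].
At the point, J = [[-2.000, 3.000], [-11.000, 4.500]] (det J = 24.000).
Solving J·Δ = −F gives Δ = (1.422, 0.698).
Then the next iterate is (s, t)₁ = (-0.078, 2.698).
Re-evaluating at (-0.078, 2.698): F = (0.03697, -2.97867), so ‖F‖₂ = 2.979.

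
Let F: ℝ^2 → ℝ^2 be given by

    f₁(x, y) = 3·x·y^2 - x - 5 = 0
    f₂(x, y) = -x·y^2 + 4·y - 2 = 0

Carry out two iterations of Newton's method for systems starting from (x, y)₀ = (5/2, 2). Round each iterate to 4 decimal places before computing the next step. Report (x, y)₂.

(2.0727, 1.0894)

At (5/2, 2): F = (22.5000, -4.0000).
Jacobian J = [[3·y^2 - 1, 6·x·y], [-y^2, -2·x·y + 4]].
At the point, J = [[11.0000, 30.0000], [-4.0000, -6.0000]] (det J = 54.0000).
Solving J·Δ = −F gives Δ = (0.2778, -0.8519).
Then the next iterate is (x, y)₁ = (2.7778, 1.1481).
Round to (2.7778, 1.1481) and repeat: F = (3.206735, -1.069112), J = [[2.954401, 19.135153], [-1.318134, -2.378384]].
Δ = (-0.7051, -0.0587), so (x, y)₂ = (2.0727, 1.0894).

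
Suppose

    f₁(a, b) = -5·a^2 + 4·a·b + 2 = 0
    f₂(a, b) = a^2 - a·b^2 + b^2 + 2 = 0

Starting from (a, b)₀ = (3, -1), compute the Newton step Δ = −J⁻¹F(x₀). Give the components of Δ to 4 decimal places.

At (3, -1): F = (-55.0000, 9.0000).
Jacobian J = [[-10·a + 4·b, 4·a], [2·a - b^2, -2·a·b + 2·b]].
At the point, J = [[-34.0000, 12.0000], [5.0000, 4.0000]] (det J = -196.0000).
Solving J·Δ = −F gives Δ = (-1.6735, -0.1582).

(-1.6735, -0.1582)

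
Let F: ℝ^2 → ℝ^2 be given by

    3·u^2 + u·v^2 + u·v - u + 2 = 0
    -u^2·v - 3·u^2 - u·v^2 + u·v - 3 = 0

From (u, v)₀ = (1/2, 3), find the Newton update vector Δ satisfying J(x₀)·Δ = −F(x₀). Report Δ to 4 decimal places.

(-1.0179, 1.7143)

At (1/2, 3): F = (8.2500, -7.5000).
Jacobian J = [[6·u + v^2 + v - 1, 2·u·v + u], [-2·u·v - 6·u - v^2 + v, -u^2 - 2·u·v + u]].
At the point, J = [[14.0000, 3.5000], [-12.0000, -2.7500]] (det J = 3.5000).
Solving J·Δ = −F gives Δ = (-1.0179, 1.7143).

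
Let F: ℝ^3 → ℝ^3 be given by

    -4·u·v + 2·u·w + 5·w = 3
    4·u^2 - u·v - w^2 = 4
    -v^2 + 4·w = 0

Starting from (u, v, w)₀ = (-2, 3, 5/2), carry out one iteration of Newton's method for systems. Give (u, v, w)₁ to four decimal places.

At (-2, 3, 5/2): F = (23.5000, 11.7500, 1.0000).
Jacobian J = [[-4·v + 2·w, -4·u, 2·u + 5], [8·u - v, -u, -2·w], [0, -2·v, 4]].
At the point, J = [[-7.0000, 8.0000, 1.0000], [-19.0000, 2.0000, -5.0000], [0.0000, -6.0000, 4.0000]] (det J = 876.0000).
Solving J·Δ = −F gives Δ = (1.1478, -1.6016, -2.6524).
Then the next iterate is (u, v, w)₁ = (-0.8522, 1.3984, -0.1524).

(-0.8522, 1.3984, -0.1524)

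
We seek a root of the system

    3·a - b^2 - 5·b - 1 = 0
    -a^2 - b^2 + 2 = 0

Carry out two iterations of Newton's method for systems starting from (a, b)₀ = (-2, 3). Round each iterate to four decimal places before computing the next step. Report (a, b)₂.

At (-2, 3): F = (-31.0000, -11.0000).
Jacobian J = [[3, -2·b - 5], [-2·a, -2·b]].
At the point, J = [[3.0000, -11.0000], [4.0000, -6.0000]] (det J = 26.0000).
Solving J·Δ = −F gives Δ = (-2.5000, -3.5000).
Then the next iterate is (a, b)₁ = (-4.5000, -0.5000).
Round to (-4.5000, -0.5000) and repeat: F = (-12.2500, -18.5000), J = [[3.0000, -4.0000], [9.0000, 1.0000]].
Δ = (2.2115, -1.4038), so (a, b)₂ = (-2.2885, -1.9038).

(-2.2885, -1.9038)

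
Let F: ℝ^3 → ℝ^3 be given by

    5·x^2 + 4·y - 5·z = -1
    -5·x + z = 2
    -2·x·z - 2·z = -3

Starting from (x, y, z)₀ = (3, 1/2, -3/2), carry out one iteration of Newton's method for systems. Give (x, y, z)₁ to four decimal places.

(-0.5946, 14.2432, -0.9730)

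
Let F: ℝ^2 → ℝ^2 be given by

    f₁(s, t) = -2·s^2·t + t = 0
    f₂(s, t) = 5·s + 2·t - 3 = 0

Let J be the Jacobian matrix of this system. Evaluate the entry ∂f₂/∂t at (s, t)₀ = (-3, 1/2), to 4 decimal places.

∂f₂/∂t = 2.
At (-3, 1/2) this is 2.0000.

2.0000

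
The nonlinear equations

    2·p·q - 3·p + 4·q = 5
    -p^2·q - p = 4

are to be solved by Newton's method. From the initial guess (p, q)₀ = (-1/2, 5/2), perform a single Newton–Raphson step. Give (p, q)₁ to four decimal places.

At (-1/2, 5/2): F = (4.0000, -4.1250).
Jacobian J = [[2·q - 3, 2·p + 4], [-2·p·q - 1, -p^2]].
At the point, J = [[2.0000, 3.0000], [1.5000, -0.2500]] (det J = -5.0000).
Solving J·Δ = −F gives Δ = (2.2750, -2.8500).
Then the next iterate is (p, q)₁ = (1.7750, -0.3500).

(1.7750, -0.3500)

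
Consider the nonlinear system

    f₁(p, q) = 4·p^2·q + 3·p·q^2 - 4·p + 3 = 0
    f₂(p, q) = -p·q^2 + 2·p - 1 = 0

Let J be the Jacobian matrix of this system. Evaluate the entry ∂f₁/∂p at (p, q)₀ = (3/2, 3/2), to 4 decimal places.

20.7500

∂f₁/∂p = 8·p·q + 3·q^2 - 4.
At (3/2, 3/2) this is 20.7500.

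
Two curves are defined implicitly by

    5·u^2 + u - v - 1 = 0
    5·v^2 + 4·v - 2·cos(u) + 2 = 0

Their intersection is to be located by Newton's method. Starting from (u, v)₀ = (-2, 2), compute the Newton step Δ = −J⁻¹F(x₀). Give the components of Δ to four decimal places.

(0.8537, -1.2200)

At (-2, 2): F = (15.0000, 30.832294).
Jacobian J = [[10·u + 1, -1], [2·sin(u), 10·v + 4]].
At the point, J = [[-19.0000, -1.0000], [-1.818595, 24.0000]] (det J = -457.818595).
Solving J·Δ = −F gives Δ = (0.8537, -1.2200).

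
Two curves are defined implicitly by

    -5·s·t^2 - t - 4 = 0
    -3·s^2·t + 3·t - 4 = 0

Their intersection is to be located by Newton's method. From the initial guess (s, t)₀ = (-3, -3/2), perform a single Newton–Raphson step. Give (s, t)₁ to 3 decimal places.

(-2.257, -1.002)

At (-3, -3/2): F = (31.250, 32.000).
Jacobian J = [[-5·t^2, -10·s·t - 1], [-6·s·t, -3·s^2 + 3]].
At the point, J = [[-11.250, -46.000], [-27.000, -24.000]] (det J = -972.000).
Solving J·Δ = −F gives Δ = (0.743, 0.498).
Then the next iterate is (s, t)₁ = (-2.257, -1.002).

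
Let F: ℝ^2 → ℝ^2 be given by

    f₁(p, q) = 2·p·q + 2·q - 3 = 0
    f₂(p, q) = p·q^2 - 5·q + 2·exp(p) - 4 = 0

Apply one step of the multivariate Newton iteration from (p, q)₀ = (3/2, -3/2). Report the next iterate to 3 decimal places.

(2.246, 1.047)

At (3/2, -3/2): F = (-10.500, 15.83838).
Jacobian J = [[2·q, 2·p + 2], [q^2 + 2·exp(p), 2·p·q - 5]].
At the point, J = [[-3.000, 5.000], [11.21338, -9.500]] (det J = -27.56689).
Solving J·Δ = −F gives Δ = (0.746, 2.547).
Then the next iterate is (p, q)₁ = (2.246, 1.047).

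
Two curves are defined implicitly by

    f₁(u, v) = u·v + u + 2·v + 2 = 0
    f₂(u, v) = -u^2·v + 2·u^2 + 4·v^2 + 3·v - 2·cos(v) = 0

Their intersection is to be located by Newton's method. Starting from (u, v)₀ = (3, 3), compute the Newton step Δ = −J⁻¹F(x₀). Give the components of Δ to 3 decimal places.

(-1.704, -2.637)

At (3, 3): F = (20.000, 37.97998).
Jacobian J = [[v + 1, u + 2], [-2·u·v + 4·u, -u^2 + 8·v + 2·sin(v) + 3]].
At the point, J = [[4.000, 5.000], [-6.000, 18.28224]] (det J = 103.12896).
Solving J·Δ = −F gives Δ = (-1.704, -2.637).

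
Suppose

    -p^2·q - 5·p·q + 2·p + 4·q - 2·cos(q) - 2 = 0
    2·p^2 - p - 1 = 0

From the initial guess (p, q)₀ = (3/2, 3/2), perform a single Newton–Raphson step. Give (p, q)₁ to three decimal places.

(1.100, 0.497)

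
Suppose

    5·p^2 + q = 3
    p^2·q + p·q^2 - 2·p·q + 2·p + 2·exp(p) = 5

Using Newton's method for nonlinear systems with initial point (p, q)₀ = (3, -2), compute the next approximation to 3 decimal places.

(1.679, -2.362)

At (3, -2): F = (40.000, 47.17107).
Jacobian J = [[10·p, 1], [2·p·q + q^2 - 2·q + 2·exp(p) + 2, p^2 + 2·p·q - 2·p]].
At the point, J = [[30.000, 1.000], [38.17107, -9.000]] (det J = -308.17107).
Solving J·Δ = −F gives Δ = (-1.321, -0.362).
Then the next iterate is (p, q)₁ = (1.679, -2.362).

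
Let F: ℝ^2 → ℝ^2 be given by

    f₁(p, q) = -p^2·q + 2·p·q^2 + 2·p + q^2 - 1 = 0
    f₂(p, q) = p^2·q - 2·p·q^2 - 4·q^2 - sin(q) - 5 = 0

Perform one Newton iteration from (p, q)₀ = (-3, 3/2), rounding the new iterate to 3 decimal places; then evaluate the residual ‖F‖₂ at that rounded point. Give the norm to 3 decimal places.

At (-3, 3/2): F = (-31.750, 12.00251).
Jacobian J = [[-2·p·q + 2·q^2 + 2, -p^2 + 4·p·q + 2·q], [2·p·q - 2·q^2, p^2 - 4·p·q - 8·q - cos(q)]].
At the point, J = [[15.500, -24.000], [-13.500, 14.92926]] (det J = -92.59643).
Solving J·Δ = −F gives Δ = (-2.008, -2.620).
Then the next iterate is (p, q)₁ = (-5.008, -1.120).
Re-evaluating at (-5.008, -1.120): F = (5.76400, -24.64310), so ‖F‖₂ = 25.308.

25.308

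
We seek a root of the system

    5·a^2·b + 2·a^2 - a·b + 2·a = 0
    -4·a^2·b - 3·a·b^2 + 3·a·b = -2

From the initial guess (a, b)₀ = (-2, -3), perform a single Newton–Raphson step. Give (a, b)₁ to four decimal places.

At (-2, -3): F = (-62.0000, 122.0000).
Jacobian J = [[10·a·b + 4·a - b + 2, 5·a^2 - a], [-8·a·b - 3·b^2 + 3·b, -4·a^2 - 6·a·b + 3·a]].
At the point, J = [[57.0000, 22.0000], [-84.0000, -58.0000]] (det J = -1458.0000).
Solving J·Δ = −F gives Δ = (0.6255, 1.1975).
Then the next iterate is (a, b)₁ = (-1.3745, -1.8025).

(-1.3745, -1.8025)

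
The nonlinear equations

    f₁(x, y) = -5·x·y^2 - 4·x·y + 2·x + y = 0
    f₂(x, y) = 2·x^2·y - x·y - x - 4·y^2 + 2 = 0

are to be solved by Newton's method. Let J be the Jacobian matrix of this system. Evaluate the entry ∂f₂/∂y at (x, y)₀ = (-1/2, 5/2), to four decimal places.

∂f₂/∂y = 2·x^2 - x - 8·y.
At (-1/2, 5/2) this is -19.0000.

-19.0000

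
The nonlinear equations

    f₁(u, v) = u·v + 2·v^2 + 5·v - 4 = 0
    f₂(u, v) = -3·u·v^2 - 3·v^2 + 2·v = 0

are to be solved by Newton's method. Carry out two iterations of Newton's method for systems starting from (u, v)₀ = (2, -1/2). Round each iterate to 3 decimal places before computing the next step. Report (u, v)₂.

(-1.647, -2.555)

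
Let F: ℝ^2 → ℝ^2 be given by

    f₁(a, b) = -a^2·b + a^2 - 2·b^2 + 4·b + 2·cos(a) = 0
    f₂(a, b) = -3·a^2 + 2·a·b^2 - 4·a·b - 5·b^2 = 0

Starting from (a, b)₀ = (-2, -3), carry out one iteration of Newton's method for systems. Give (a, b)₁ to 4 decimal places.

(-1.6498, -1.3501)

At (-2, -3): F = (-14.832294, -117.0000).
Jacobian J = [[-2·a·b + 2·a - 2·sin(a), -a^2 - 4·b + 4], [-6·a + 2·b^2 - 4·b, 4·a·b - 4·a - 10·b]].
At the point, J = [[-14.181405, 12.0000], [42.0000, 62.0000]] (det J = -1383.247119).
Solving J·Δ = −F gives Δ = (0.3502, 1.6499).
Then the next iterate is (a, b)₁ = (-1.6498, -1.3501).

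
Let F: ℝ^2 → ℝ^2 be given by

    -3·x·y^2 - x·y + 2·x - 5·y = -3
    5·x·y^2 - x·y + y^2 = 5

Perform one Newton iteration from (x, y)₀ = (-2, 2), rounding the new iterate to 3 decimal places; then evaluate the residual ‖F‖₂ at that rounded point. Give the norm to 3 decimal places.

At (-2, 2): F = (17.000, -37.000).
Jacobian J = [[-3·y^2 - y + 2, -6·x·y - x - 5], [5·y^2 - y, 10·x·y - x + 2·y]].
At the point, J = [[-12.000, 21.000], [18.000, -34.000]] (det J = 30.000).
Solving J·Δ = −F gives Δ = (-6.633, -4.600).
Then the next iterate is (x, y)₁ = (-8.633, -2.600).
Re-evaluating at (-8.633, -2.600): F = (151.36544, -312.48120), so ‖F‖₂ = 347.212.

347.212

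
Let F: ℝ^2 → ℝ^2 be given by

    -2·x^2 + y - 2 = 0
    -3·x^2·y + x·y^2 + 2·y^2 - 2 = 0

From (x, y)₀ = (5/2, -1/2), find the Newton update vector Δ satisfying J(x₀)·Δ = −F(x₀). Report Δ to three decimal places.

(-1.514, -0.139)

At (5/2, -1/2): F = (-15.000, 8.500).
Jacobian J = [[-4·x, 1], [-6·x·y + y^2, -3·x^2 + 2·x·y + 4·y]].
At the point, J = [[-10.000, 1.000], [7.750, -23.250]] (det J = 224.750).
Solving J·Δ = −F gives Δ = (-1.514, -0.139).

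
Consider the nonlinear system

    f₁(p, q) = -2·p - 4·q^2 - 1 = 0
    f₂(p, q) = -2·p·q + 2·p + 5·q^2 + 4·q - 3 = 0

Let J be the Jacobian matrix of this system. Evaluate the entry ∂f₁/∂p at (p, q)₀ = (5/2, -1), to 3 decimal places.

-2.000

∂f₁/∂p = -2.
At (5/2, -1) this is -2.000.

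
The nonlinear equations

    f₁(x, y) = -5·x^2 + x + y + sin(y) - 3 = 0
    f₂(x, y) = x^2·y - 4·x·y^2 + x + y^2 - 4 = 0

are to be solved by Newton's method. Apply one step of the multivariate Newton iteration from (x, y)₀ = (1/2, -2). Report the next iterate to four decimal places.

At (1/2, -2): F = (-6.659297, -8.0000).
Jacobian J = [[-10·x + 1, cos(y) + 1], [2·x·y - 4·y^2 + 1, x^2 - 8·x·y + 2·y]].
At the point, J = [[-4.0000, 0.583853], [-17.0000, 4.2500]] (det J = -7.074496).
Solving J·Δ = −F gives Δ = (-3.3403, -11.4790).
Then the next iterate is (x, y)₁ = (-2.8403, -13.4790).

(-2.8403, -13.4790)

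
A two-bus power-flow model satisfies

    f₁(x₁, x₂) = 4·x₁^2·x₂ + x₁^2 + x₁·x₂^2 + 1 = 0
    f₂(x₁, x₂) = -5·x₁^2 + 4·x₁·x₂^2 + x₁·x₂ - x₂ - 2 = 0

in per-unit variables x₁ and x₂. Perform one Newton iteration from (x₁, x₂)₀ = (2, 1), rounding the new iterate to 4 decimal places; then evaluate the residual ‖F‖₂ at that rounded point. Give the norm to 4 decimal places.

At (2, 1): F = (23.0000, -13.0000).
Jacobian J = [[8·x₁·x₂ + 2·x₁ + x₂^2, 4·x₁^2 + 2·x₁·x₂], [-10·x₁ + 4·x₂^2 + x₂, 8·x₁·x₂ + x₁ - 1]].
At the point, J = [[21.0000, 20.0000], [-15.0000, 17.0000]] (det J = 657.0000).
Solving J·Δ = −F gives Δ = (-0.9909, -0.1096).
Then the next iterate is (x₁, x₂)₁ = (1.0091, 0.8904).
Re-evaluating at (1.0091, 0.8904): F = (6.445026, -3.883204), so ‖F‖₂ = 7.5245.

7.5245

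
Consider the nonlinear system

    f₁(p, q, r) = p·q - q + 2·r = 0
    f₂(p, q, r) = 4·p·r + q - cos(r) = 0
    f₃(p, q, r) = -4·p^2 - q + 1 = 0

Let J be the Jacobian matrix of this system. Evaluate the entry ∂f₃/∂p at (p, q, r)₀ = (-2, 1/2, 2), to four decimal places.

∂f₃/∂p = -8·p.
At (-2, 1/2, 2) this is 16.0000.

16.0000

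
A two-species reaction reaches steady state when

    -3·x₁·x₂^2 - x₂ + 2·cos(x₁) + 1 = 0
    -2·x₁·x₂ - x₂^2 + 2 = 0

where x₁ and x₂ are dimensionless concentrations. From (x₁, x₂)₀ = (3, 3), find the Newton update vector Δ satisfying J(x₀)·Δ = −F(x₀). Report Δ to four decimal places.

At (3, 3): F = (-84.979985, -25.0000).
Jacobian J = [[-3·x₂^2 - 2·sin(x₁), -6·x₁·x₂ - 1], [-2·x₂, -2·x₁ - 2·x₂]].
At the point, J = [[-27.282240, -55.0000], [-6.0000, -12.0000]] (det J = -2.613120).
Solving J·Δ = −F gives Δ = (-135.9448, 65.8891).

(-135.9448, 65.8891)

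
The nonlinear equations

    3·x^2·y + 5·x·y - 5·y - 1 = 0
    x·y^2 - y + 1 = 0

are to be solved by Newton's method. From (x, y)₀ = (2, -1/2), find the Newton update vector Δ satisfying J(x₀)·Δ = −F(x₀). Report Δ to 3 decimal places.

(0.259, 0.688)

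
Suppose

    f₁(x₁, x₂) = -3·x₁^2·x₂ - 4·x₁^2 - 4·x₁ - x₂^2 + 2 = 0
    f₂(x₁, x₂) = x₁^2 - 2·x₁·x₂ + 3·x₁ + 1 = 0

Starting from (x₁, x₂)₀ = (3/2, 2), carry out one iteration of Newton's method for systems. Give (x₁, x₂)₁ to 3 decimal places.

(0.607, 1.988)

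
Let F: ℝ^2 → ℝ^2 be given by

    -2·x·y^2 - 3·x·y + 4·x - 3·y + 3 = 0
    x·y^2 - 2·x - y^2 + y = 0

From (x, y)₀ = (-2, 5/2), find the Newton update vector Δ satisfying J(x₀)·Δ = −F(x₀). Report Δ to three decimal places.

(0.818, -0.627)

At (-2, 5/2): F = (27.500, -12.250).
Jacobian J = [[-2·y^2 - 3·y + 4, -4·x·y - 3·x - 3], [y^2 - 2, 2·x·y - 2·y + 1]].
At the point, J = [[-16.000, 23.000], [4.250, -14.000]] (det J = 126.250).
Solving J·Δ = −F gives Δ = (0.818, -0.627).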